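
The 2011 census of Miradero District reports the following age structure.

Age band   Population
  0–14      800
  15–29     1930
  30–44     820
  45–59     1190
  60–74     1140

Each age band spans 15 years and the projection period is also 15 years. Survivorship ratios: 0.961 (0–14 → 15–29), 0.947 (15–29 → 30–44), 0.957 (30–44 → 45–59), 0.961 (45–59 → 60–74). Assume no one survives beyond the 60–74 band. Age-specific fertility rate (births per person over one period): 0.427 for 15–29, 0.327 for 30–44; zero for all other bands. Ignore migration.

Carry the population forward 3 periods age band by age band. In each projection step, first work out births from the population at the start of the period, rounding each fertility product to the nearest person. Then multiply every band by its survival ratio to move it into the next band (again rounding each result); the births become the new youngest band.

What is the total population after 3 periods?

4947

After projecting period 1:
Births: 1930 * 0.427 = 824  |  820 * 0.327 = 268 → 1092
15–29: 800 * 0.961 = 769
30–44: 1930 * 0.947 = 1828
45–59: 820 * 0.957 = 785
60–74: 1190 * 0.961 = 1144
→ [1092, 769, 1828, 785, 1144]
After projecting period 2:
Births: 769 * 0.427 = 328  |  1828 * 0.327 = 598 → 926
15–29: 1092 * 0.961 = 1049
30–44: 769 * 0.947 = 728
45–59: 1828 * 0.957 = 1749
60–74: 785 * 0.961 = 754
→ [926, 1049, 728, 1749, 754]
After projecting period 3:
Births: 1049 * 0.427 = 448  |  728 * 0.327 = 238 → 686
15–29: 926 * 0.961 = 890
30–44: 1049 * 0.947 = 993
45–59: 728 * 0.957 = 697
60–74: 1749 * 0.961 = 1681
→ [686, 890, 993, 697, 1681]
Total after period 3: 686 + 890 + 993 + 697 + 1681 = 4947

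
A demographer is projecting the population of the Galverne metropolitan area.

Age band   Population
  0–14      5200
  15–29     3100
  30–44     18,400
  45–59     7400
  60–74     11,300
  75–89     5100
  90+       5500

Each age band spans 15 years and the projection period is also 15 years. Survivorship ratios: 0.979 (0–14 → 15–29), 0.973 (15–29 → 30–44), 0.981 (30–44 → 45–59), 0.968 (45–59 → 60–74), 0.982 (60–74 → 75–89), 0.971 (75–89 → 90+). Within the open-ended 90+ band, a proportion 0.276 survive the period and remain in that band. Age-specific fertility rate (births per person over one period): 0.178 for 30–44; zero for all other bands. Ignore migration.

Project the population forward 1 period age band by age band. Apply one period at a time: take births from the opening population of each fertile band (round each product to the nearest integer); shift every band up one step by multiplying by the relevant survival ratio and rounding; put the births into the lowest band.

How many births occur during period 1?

Call the groups 1 to 7, youngest first.
Period 1:
Births: 18400 × 0.178 = 3275
Group 2: 5200 × 0.979 = 5091
Group 3: 3100 × 0.973 = 3016
Group 4: 18400 × 0.981 = 18050
Group 5: 7400 × 0.968 = 7163
Group 6: 11300 × 0.982 = 11097
Group 7: 5100 × 0.971 + 5500 × 0.276 = 4952 + 1518 = 6470
→ [3275, 5091, 3016, 18050, 7163, 11097, 6470]

3275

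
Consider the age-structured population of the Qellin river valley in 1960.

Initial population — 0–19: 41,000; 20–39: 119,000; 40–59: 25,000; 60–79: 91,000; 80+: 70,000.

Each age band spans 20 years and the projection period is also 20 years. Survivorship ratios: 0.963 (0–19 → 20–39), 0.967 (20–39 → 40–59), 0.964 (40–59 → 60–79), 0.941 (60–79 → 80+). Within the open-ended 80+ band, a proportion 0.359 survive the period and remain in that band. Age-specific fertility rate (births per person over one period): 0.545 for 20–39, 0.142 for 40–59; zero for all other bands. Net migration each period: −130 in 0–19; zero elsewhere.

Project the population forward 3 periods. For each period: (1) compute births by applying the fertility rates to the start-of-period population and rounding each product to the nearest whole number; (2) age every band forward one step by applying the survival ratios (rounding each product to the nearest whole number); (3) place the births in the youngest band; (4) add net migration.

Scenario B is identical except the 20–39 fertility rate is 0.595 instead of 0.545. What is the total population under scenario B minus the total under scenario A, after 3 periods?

14139

Period 1:
Births: 119000 * 0.545 = 64855 ; 25000 * 0.142 = 3550 — total 68405
20–39: 41000 * 0.963 = 39483
40–59: 119000 * 0.967 = 115073
60–79: 25000 * 0.964 = 24100
80+: 91000 * 0.941 + 70000 * 0.359 = 85631 + 25130 = 110761
Net migration: 0–19 − 130 → 68275
Population now: 0–19=68275, 20–39=39483, 40–59=115073, 60–79=24100, 80+=110761
Period 2:
Births: 39483 * 0.545 = 21518 ; 115073 * 0.142 = 16340 — total 37858
20–39: 68275 * 0.963 = 65749
40–59: 39483 * 0.967 = 38180
60–79: 115073 * 0.964 = 110930
80+: 24100 * 0.941 + 110761 * 0.359 = 22678 + 39763 = 62441
Net migration: 0–19 − 130 → 37728
Population now: 0–19=37728, 20–39=65749, 40–59=38180, 60–79=110930, 80+=62441
Period 3:
Births: 65749 * 0.545 = 35833 ; 38180 * 0.142 = 5422 — total 41255
20–39: 37728 * 0.963 = 36332
40–59: 65749 * 0.967 = 63579
60–79: 38180 * 0.964 = 36806
80+: 110930 * 0.941 + 62441 * 0.359 = 104385 + 22416 = 126801
Net migration: 0–19 − 130 → 41125
Population now: 0–19=41125, 20–39=36332, 40–59=63579, 60–79=36806, 80+=126801
Scenario A total after 3 periods: 304643
Scenario B projection —
Period 1:
Births: 119000 * 0.595 = 70805 ; 25000 * 0.142 = 3550 — total 74355
20–39: 41000 * 0.963 = 39483
40–59: 119000 * 0.967 = 115073
60–79: 25000 * 0.964 = 24100
80+: 91000 * 0.941 + 70000 * 0.359 = 85631 + 25130 = 110761
Net migration: 0–19 − 130 → 74225
Population now: 0–19=74225, 20–39=39483, 40–59=115073, 60–79=24100, 80+=110761
Period 2:
Births: 39483 * 0.595 = 23492 ; 115073 * 0.142 = 16340 — total 39832
20–39: 74225 * 0.963 = 71479
40–59: 39483 * 0.967 = 38180
60–79: 115073 * 0.964 = 110930
80+: 24100 * 0.941 + 110761 * 0.359 = 22678 + 39763 = 62441
Net migration: 0–19 − 130 → 39702
Population now: 0–19=39702, 20–39=71479, 40–59=38180, 60–79=110930, 80+=62441
Period 3:
Births: 71479 * 0.595 = 42530 ; 38180 * 0.142 = 5422 — total 47952
20–39: 39702 * 0.963 = 38233
40–59: 71479 * 0.967 = 69120
60–79: 38180 * 0.964 = 36806
80+: 110930 * 0.941 + 62441 * 0.359 = 104385 + 22416 = 126801
Net migration: 0–19 − 130 → 47822
Population now: 0–19=47822, 20–39=38233, 40–59=69120, 60–79=36806, 80+=126801
Scenario B total after 3 periods: 318782
Difference B − A = 318782 − 304643 = 14139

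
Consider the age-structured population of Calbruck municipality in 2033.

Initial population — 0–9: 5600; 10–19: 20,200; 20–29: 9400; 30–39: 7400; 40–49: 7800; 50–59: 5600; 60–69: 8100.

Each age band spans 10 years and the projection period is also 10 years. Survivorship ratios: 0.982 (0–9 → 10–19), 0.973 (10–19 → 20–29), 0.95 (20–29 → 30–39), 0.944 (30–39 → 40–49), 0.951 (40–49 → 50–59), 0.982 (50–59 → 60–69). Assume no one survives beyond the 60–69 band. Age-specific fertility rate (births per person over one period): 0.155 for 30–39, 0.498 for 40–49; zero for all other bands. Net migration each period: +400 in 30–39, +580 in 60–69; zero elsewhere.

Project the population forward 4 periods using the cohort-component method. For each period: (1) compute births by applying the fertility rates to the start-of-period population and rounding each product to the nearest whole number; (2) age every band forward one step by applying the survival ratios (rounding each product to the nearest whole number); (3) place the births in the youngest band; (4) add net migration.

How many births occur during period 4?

9816

After projecting period 1:
Births: 7400 * 0.155 = 1147, 7800 * 0.498 = 3884 → total 5031
10–19: 5600 * 0.982 = 5499
20–29: 20200 * 0.973 = 19655
30–39: 9400 * 0.95 = 8930
40–49: 7400 * 0.944 = 6986
50–59: 7800 * 0.951 = 7418
60–69: 5600 * 0.982 = 5499
Net migration: 30–39 + 400 → 9330; 60–69 + 580 → 6079
Population now: 0–9=5031, 10–19=5499, 20–29=19655, 30–39=9330, 40–49=6986, 50–59=7418, 60–69=6079
After projecting period 2:
Births: 9330 * 0.155 = 1446, 6986 * 0.498 = 3479 → total 4925
10–19: 5031 * 0.982 = 4940
20–29: 5499 * 0.973 = 5351
30–39: 19655 * 0.95 = 18672
40–49: 9330 * 0.944 = 8808
50–59: 6986 * 0.951 = 6644
60–69: 7418 * 0.982 = 7284
Net migration: 30–39 + 400 → 19072; 60–69 + 580 → 7864
Population now: 0–9=4925, 10–19=4940, 20–29=5351, 30–39=19072, 40–49=8808, 50–59=6644, 60–69=7864
After projecting period 3:
Births: 19072 * 0.155 = 2956, 8808 * 0.498 = 4386 → total 7342
10–19: 4925 * 0.982 = 4836
20–29: 4940 * 0.973 = 4807
30–39: 5351 * 0.95 = 5083
40–49: 19072 * 0.944 = 18004
50–59: 8808 * 0.951 = 8376
60–69: 6644 * 0.982 = 6524
Net migration: 30–39 + 400 → 5483; 60–69 + 580 → 7104
Population now: 0–9=7342, 10–19=4836, 20–29=4807, 30–39=5483, 40–49=18004, 50–59=8376, 60–69=7104
After projecting period 4:
Births: 5483 * 0.155 = 850, 18004 * 0.498 = 8966 → total 9816
10–19: 7342 * 0.982 = 7210
20–29: 4836 * 0.973 = 4705
30–39: 4807 * 0.95 = 4567
40–49: 5483 * 0.944 = 5176
50–59: 18004 * 0.951 = 17122
60–69: 8376 * 0.982 = 8225
Net migration: 30–39 + 400 → 4967; 60–69 + 580 → 8805
Population now: 0–9=9816, 10–19=7210, 20–29=4705, 30–39=4967, 40–49=5176, 50–59=17122, 60–69=8805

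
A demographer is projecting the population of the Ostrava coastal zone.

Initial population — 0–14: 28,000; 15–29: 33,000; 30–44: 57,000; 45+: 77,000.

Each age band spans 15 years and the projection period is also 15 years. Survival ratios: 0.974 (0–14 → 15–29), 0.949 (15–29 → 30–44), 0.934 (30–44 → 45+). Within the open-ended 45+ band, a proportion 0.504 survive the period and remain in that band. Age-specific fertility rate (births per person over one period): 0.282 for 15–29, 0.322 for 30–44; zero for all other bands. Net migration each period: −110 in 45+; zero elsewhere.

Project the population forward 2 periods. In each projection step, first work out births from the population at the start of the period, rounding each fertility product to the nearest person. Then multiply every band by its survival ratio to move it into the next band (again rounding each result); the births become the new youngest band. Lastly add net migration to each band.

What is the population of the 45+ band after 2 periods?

Numbering the groups 1..4 from youngest to oldest:
— Period 1 —
Births: 33000 × 0.282 = 9306 ; 57000 × 0.322 = 18354 — total 27660
Group 2: 28000 × 0.974 = 27272
Group 3: 33000 × 0.949 = 31317
Group 4: 57000 × 0.934 + 77000 × 0.504 = 53238 + 38808 = 92046
Net migration: Group 4 − 110 → 91936
End of period: [27660, 27272, 31317, 91936]
— Period 2 —
Births: 27272 × 0.282 = 7691 ; 31317 × 0.322 = 10084 — total 17775
Group 2: 27660 × 0.974 = 26941
Group 3: 27272 × 0.949 = 25881
Group 4: 31317 × 0.934 + 91936 × 0.504 = 29250 + 46336 = 75586
Net migration: Group 4 − 110 → 75476
End of period: [17775, 26941, 25881, 75476]

75476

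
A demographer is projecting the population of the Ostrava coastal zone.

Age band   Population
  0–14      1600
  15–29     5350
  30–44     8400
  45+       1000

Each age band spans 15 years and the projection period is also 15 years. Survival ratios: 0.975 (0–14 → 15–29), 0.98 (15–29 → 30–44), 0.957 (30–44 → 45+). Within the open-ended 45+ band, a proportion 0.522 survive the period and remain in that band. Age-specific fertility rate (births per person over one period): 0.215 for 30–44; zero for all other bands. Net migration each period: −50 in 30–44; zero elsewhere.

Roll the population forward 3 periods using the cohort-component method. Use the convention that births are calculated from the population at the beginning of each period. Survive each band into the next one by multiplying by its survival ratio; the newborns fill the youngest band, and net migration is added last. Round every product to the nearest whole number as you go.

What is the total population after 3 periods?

9424

(Groups numbered youngest = 1 to oldest = 4.)
Period 1:
Births: 8400 * 0.215 = 1806
Group 2: 1600 * 0.975 = 1560
Group 3: 5350 * 0.98 = 5243
Group 4: 8400 * 0.957 + 1000 * 0.522 = 8039 + 522 = 8561
Net migration: Group 3 − 50 → 5193
→ [1806, 1560, 5193, 8561]
Period 2:
Births: 5193 * 0.215 = 1116
Group 2: 1806 * 0.975 = 1761
Group 3: 1560 * 0.98 = 1529
Group 4: 5193 * 0.957 + 8561 * 0.522 = 4970 + 4469 = 9439
Net migration: Group 3 − 50 → 1479
→ [1116, 1761, 1479, 9439]
Period 3:
Births: 1479 * 0.215 = 318
Group 2: 1116 * 0.975 = 1088
Group 3: 1761 * 0.98 = 1726
Group 4: 1479 * 0.957 + 9439 * 0.522 = 1415 + 4927 = 6342
Net migration: Group 3 − 50 → 1676
→ [318, 1088, 1676, 6342]
Total after period 3: 318 + 1088 + 1676 + 6342 = 9424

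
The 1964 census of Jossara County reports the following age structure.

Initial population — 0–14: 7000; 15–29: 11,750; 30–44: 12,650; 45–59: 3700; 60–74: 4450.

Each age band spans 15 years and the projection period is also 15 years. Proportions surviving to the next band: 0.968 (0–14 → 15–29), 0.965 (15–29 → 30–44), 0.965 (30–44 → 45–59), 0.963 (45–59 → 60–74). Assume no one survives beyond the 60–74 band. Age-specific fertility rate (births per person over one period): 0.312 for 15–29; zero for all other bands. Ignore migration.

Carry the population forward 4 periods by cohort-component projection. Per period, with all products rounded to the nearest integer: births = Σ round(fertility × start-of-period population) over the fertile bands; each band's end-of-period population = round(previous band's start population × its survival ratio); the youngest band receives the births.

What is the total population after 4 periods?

Period 1.
Births: 11750 * 0.312 = 3666
15–29: 7000 * 0.968 = 6776
30–44: 11750 * 0.965 = 11339
45–59: 12650 * 0.965 = 12207
60–74: 3700 * 0.963 = 3563
Giving 3666 / 6776 / 11339 / 12207 / 3563.
Period 2.
Births: 6776 * 0.312 = 2114
15–29: 3666 * 0.968 = 3549
30–44: 6776 * 0.965 = 6539
45–59: 11339 * 0.965 = 10942
60–74: 12207 * 0.963 = 11755
Giving 2114 / 3549 / 6539 / 10942 / 11755.
Period 3.
Births: 3549 * 0.312 = 1107
15–29: 2114 * 0.968 = 2046
30–44: 3549 * 0.965 = 3425
45–59: 6539 * 0.965 = 6310
60–74: 10942 * 0.963 = 10537
Giving 1107 / 2046 / 3425 / 6310 / 10537.
Period 4.
Births: 2046 * 0.312 = 638
15–29: 1107 * 0.968 = 1072
30–44: 2046 * 0.965 = 1974
45–59: 3425 * 0.965 = 3305
60–74: 6310 * 0.963 = 6077
Giving 638 / 1072 / 1974 / 3305 / 6077.
Total after period 4: 638 + 1072 + 1974 + 3305 + 6077 = 13066

13066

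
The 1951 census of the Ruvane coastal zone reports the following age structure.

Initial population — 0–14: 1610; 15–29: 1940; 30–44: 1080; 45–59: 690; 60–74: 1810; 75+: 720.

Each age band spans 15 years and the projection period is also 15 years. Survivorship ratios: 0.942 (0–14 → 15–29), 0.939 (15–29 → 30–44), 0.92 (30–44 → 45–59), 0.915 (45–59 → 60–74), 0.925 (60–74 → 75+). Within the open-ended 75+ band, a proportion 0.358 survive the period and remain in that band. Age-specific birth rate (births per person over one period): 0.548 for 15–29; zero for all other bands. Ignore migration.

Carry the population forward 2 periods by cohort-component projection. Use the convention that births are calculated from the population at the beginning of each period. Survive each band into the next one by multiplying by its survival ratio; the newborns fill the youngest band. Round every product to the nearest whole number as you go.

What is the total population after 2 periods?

— Period 1 —
Births: 1940 × 0.548 = 1063
15–29: 1610 × 0.942 = 1517
30–44: 1940 × 0.939 = 1822
45–59: 1080 × 0.92 = 994
60–74: 690 × 0.915 = 631
75+: 1810 × 0.925 + 720 × 0.358 = 1674 + 258 = 1932
→ [1063, 1517, 1822, 994, 631, 1932]
— Period 2 —
Births: 1517 × 0.548 = 831
15–29: 1063 × 0.942 = 1001
30–44: 1517 × 0.939 = 1424
45–59: 1822 × 0.92 = 1676
60–74: 994 × 0.915 = 910
75+: 631 × 0.925 + 1932 × 0.358 = 584 + 692 = 1276
→ [831, 1001, 1424, 1676, 910, 1276]
Total after period 2: 831 + 1001 + 1424 + 1676 + 910 + 1276 = 7118

7118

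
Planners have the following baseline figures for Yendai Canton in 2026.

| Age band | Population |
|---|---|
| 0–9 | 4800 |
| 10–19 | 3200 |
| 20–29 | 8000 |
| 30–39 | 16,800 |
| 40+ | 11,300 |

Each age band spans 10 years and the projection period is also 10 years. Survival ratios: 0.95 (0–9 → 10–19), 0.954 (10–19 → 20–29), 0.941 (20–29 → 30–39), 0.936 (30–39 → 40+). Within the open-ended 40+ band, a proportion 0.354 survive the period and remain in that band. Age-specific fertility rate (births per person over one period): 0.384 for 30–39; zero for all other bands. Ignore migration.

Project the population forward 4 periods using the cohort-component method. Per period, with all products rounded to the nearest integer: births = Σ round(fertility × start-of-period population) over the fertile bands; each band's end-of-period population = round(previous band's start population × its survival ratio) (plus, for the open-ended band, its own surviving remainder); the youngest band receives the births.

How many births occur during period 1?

(Groups numbered youngest = 1 to oldest = 5.)
— Period 1 —
Births: 16800 * 0.384 = 6451
Group 2: 4800 * 0.95 = 4560
Group 3: 3200 * 0.954 = 3053
Group 4: 8000 * 0.941 = 7528
Group 5: 16800 * 0.936 + 11300 * 0.354 = 15725 + 4000 = 19725
→ [6451, 4560, 3053, 7528, 19725]

6451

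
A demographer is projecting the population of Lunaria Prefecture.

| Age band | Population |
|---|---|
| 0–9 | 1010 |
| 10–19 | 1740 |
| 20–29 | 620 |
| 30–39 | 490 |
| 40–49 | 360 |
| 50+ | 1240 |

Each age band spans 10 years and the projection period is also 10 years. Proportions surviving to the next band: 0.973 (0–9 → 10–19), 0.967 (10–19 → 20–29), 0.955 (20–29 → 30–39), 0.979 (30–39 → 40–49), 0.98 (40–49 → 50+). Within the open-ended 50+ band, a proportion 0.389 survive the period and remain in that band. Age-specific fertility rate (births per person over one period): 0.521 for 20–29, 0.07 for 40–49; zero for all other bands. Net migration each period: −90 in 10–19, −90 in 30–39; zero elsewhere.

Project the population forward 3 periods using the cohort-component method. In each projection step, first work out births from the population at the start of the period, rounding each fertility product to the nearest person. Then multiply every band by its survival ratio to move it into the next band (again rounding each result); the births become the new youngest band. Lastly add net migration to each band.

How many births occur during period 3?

Period 1:
Births: 620 × 0.521 = 323  |  360 × 0.07 = 25 → total 348
10–19: 1010 × 0.973 = 983
20–29: 1740 × 0.967 = 1683
30–39: 620 × 0.955 = 592
40–49: 490 × 0.979 = 480
50+: 360 × 0.98 + 1240 × 0.389 = 353 + 482 = 835
Net migration: 10–19 − 90 → 893; 30–39 − 90 → 502
Population now: 0–9=348, 10–19=893, 20–29=1683, 30–39=502, 40–49=480, 50+=835
Period 2:
Births: 1683 × 0.521 = 877  |  480 × 0.07 = 34 → total 911
10–19: 348 × 0.973 = 339
20–29: 893 × 0.967 = 864
30–39: 1683 × 0.955 = 1607
40–49: 502 × 0.979 = 491
50+: 480 × 0.98 + 835 × 0.389 = 470 + 325 = 795
Net migration: 10–19 − 90 → 249; 30–39 − 90 → 1517
Population now: 0–9=911, 10–19=249, 20–29=864, 30–39=1517, 40–49=491, 50+=795
Period 3:
Births: 864 × 0.521 = 450  |  491 × 0.07 = 34 → total 484
10–19: 911 × 0.973 = 886
20–29: 249 × 0.967 = 241
30–39: 864 × 0.955 = 825
40–49: 1517 × 0.979 = 1485
50+: 491 × 0.98 + 795 × 0.389 = 481 + 309 = 790
Net migration: 10–19 − 90 → 796; 30–39 − 90 → 735
Population now: 0–9=484, 10–19=796, 20–29=241, 30–39=735, 40–49=1485, 50+=790

484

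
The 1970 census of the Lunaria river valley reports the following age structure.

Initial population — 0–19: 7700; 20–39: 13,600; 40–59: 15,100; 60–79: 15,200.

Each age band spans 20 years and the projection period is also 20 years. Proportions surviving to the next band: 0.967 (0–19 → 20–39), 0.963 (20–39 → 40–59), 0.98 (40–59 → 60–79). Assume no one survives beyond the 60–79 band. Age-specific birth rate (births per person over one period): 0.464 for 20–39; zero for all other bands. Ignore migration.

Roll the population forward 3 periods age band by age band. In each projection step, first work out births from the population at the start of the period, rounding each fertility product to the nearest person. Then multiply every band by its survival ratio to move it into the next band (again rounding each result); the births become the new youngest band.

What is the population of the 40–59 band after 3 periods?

5876

After projecting period 1:
Births: 13600 * 0.464 = 6310
20–39: 7700 * 0.967 = 7446
40–59: 13600 * 0.963 = 13097
60–79: 15100 * 0.98 = 14798
Giving 6310 / 7446 / 13097 / 14798.
After projecting period 2:
Births: 7446 * 0.464 = 3455
20–39: 6310 * 0.967 = 6102
40–59: 7446 * 0.963 = 7170
60–79: 13097 * 0.98 = 12835
Giving 3455 / 6102 / 7170 / 12835.
After projecting period 3:
Births: 6102 * 0.464 = 2831
20–39: 3455 * 0.967 = 3341
40–59: 6102 * 0.963 = 5876
60–79: 7170 * 0.98 = 7027
Giving 2831 / 3341 / 5876 / 7027.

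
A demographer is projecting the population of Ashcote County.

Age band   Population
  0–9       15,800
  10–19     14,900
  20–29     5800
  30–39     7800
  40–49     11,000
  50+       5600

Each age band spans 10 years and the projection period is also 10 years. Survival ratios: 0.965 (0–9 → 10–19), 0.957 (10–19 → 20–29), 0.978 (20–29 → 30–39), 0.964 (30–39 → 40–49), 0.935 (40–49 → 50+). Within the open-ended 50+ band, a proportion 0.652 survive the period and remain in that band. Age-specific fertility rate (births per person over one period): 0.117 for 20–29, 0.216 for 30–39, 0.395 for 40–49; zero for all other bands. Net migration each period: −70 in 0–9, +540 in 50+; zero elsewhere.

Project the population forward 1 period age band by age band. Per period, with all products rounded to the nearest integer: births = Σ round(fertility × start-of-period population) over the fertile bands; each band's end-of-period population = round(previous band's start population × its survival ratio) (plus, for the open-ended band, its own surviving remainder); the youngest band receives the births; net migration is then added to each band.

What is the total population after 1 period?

63812

Numbering the groups 1..6 from youngest to oldest:
— Period 1 —
Births: 5800 * 0.117 = 679, 7800 * 0.216 = 1685, 11000 * 0.395 = 4345 → total 6709
Group 2: 15800 * 0.965 = 15247
Group 3: 14900 * 0.957 = 14259
Group 4: 5800 * 0.978 = 5672
Group 5: 7800 * 0.964 = 7519
Group 6: 11000 * 0.935 + 5600 * 0.652 = 10285 + 3651 = 13936
Net migration: Group 1 − 70 → 6639; Group 6 + 540 → 14476
Giving 6639 / 15247 / 14259 / 5672 / 7519 / 14476.
Total after period 1: 6639 + 15247 + 14259 + 5672 + 7519 + 14476 = 63812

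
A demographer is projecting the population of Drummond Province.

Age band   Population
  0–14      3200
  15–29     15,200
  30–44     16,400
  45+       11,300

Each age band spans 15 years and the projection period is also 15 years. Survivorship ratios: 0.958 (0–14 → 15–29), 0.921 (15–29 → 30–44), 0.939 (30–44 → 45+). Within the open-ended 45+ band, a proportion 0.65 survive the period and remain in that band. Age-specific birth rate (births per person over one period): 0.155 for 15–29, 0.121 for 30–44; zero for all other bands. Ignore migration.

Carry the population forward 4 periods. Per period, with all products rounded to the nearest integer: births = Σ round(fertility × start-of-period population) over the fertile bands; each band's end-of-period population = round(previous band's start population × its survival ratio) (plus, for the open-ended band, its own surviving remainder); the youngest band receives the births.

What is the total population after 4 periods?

20764

Numbering the bands 1..4 from youngest to oldest:
[period 1]
Births: 15200 × 0.155 = 2356 ; 16400 × 0.121 = 1984 → 4340
Band 2: 3200 × 0.958 = 3066
Band 3: 15200 × 0.921 = 13999
Band 4: 16400 × 0.939 + 11300 × 0.65 = 15400 + 7345 = 22745
End of period: [4340, 3066, 13999, 22745]
[period 2]
Births: 3066 × 0.155 = 475 ; 13999 × 0.121 = 1694 → 2169
Band 2: 4340 × 0.958 = 4158
Band 3: 3066 × 0.921 = 2824
Band 4: 13999 × 0.939 + 22745 × 0.65 = 13145 + 14784 = 27929
End of period: [2169, 4158, 2824, 27929]
[period 3]
Births: 4158 × 0.155 = 644 ; 2824 × 0.121 = 342 → 986
Band 2: 2169 × 0.958 = 2078
Band 3: 4158 × 0.921 = 3830
Band 4: 2824 × 0.939 + 27929 × 0.65 = 2652 + 18154 = 20806
End of period: [986, 2078, 3830, 20806]
[period 4]
Births: 2078 × 0.155 = 322 ; 3830 × 0.121 = 463 → 785
Band 2: 986 × 0.958 = 945
Band 3: 2078 × 0.921 = 1914
Band 4: 3830 × 0.939 + 20806 × 0.65 = 3596 + 13524 = 17120
End of period: [785, 945, 1914, 17120]
Total after period 4: 785 + 945 + 1914 + 17120 = 20764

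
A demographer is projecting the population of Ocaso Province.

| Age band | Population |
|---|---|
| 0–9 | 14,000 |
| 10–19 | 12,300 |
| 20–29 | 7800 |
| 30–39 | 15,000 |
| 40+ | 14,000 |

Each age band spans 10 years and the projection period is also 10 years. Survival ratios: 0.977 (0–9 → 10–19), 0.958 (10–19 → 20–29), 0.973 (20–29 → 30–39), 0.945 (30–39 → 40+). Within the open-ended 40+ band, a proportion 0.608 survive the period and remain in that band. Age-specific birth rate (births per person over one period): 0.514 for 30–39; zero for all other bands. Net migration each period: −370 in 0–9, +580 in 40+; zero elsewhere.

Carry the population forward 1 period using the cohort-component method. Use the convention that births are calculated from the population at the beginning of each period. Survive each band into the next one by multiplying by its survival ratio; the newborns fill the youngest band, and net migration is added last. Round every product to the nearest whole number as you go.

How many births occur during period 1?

Numbering the groups 1..5 from youngest to oldest:
After projecting period 1:
Births: 15000 × 0.514 = 7710
Group 2: 14000 × 0.977 = 13678
Group 3: 12300 × 0.958 = 11783
Group 4: 7800 × 0.973 = 7589
Group 5: 15000 × 0.945 + 14000 × 0.608 = 14175 + 8512 = 22687
Net migration: Group 1 − 370 → 7340; Group 5 + 580 → 23267
End of period: [7340, 13678, 11783, 7589, 23267]

7710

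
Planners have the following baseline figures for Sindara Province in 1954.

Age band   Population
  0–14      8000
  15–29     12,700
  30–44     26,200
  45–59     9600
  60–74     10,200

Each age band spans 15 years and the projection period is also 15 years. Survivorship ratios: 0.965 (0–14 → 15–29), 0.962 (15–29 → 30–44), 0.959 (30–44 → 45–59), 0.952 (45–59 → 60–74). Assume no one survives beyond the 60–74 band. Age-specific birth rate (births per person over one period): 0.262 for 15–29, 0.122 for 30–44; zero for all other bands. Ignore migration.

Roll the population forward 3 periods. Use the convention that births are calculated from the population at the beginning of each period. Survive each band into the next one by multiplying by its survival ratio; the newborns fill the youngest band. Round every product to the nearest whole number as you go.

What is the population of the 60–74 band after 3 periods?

Let group 1 be 0–14 through group 5 = 60–74.
Period 1.
Births: 12700 * 0.262 = 3327, 26200 * 0.122 = 3196 → 6523
Group 2: 8000 * 0.965 = 7720
Group 3: 12700 * 0.962 = 12217
Group 4: 26200 * 0.959 = 25126
Group 5: 9600 * 0.952 = 9139
Giving 6523 / 7720 / 12217 / 25126 / 9139.
Period 2.
Births: 7720 * 0.262 = 2023, 12217 * 0.122 = 1490 → 3513
Group 2: 6523 * 0.965 = 6295
Group 3: 7720 * 0.962 = 7427
Group 4: 12217 * 0.959 = 11716
Group 5: 25126 * 0.952 = 23920
Giving 3513 / 6295 / 7427 / 11716 / 23920.
Period 3.
Births: 6295 * 0.262 = 1649, 7427 * 0.122 = 906 → 2555
Group 2: 3513 * 0.965 = 3390
Group 3: 6295 * 0.962 = 6056
Group 4: 7427 * 0.959 = 7122
Group 5: 11716 * 0.952 = 11154
Giving 2555 / 3390 / 6056 / 7122 / 11154.

11154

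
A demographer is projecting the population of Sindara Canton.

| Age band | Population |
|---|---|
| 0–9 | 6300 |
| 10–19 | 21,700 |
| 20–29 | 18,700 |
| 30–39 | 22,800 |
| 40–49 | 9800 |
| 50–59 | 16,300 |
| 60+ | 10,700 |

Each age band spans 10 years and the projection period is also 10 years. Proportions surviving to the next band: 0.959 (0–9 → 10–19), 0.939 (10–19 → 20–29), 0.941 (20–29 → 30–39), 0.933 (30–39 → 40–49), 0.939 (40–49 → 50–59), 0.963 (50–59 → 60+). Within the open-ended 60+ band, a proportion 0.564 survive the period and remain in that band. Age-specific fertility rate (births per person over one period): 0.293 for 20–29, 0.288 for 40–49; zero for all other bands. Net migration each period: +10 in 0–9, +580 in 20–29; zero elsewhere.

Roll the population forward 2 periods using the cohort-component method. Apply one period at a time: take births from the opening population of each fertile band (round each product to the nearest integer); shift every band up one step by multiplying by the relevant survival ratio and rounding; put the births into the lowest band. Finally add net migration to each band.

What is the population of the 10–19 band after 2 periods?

[period 1]
Births: 18700 * 0.293 = 5479 ; 9800 * 0.288 = 2822 — total 8301
10–19: 6300 * 0.959 = 6042
20–29: 21700 * 0.939 = 20376
30–39: 18700 * 0.941 = 17597
40–49: 22800 * 0.933 = 21272
50–59: 9800 * 0.939 = 9202
60+: 16300 * 0.963 + 10700 * 0.564 = 15697 + 6035 = 21732
Net migration: 0–9 + 10 → 8311; 20–29 + 580 → 20956
Population now: 0–9=8311, 10–19=6042, 20–29=20956, 30–39=17597, 40–49=21272, 50–59=9202, 60+=21732
[period 2]
Births: 20956 * 0.293 = 6140 ; 21272 * 0.288 = 6126 — total 12266
10–19: 8311 * 0.959 = 7970
20–29: 6042 * 0.939 = 5673
30–39: 20956 * 0.941 = 19720
40–49: 17597 * 0.933 = 16418
50–59: 21272 * 0.939 = 19974
60+: 9202 * 0.963 + 21732 * 0.564 = 8862 + 12257 = 21119
Net migration: 0–9 + 10 → 12276; 20–29 + 580 → 6253
Population now: 0–9=12276, 10–19=7970, 20–29=6253, 30–39=19720, 40–49=16418, 50–59=19974, 60+=21119

7970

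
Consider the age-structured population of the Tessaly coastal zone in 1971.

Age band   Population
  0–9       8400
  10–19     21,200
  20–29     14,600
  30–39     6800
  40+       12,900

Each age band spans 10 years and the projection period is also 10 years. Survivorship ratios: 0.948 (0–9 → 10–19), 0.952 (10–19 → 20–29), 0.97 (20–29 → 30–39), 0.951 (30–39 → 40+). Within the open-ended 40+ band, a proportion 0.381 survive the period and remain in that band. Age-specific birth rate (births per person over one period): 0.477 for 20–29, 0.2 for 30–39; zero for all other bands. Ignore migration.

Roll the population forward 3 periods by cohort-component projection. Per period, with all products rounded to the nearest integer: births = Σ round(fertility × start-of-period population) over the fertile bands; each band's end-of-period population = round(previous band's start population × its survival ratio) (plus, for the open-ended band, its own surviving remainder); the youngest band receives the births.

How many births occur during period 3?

7531

Let band 1 be 0–9 through band 5 = 40+.
— Period 1 —
Births: 14600 × 0.477 = 6964 ; 6800 × 0.2 = 1360 → total 8324
Band 2: 8400 × 0.948 = 7963
Band 3: 21200 × 0.952 = 20182
Band 4: 14600 × 0.97 = 14162
Band 5: 6800 × 0.951 + 12900 × 0.381 = 6467 + 4915 = 11382
End of period: [8324, 7963, 20182, 14162, 11382]
— Period 2 —
Births: 20182 × 0.477 = 9627 ; 14162 × 0.2 = 2832 → total 12459
Band 2: 8324 × 0.948 = 7891
Band 3: 7963 × 0.952 = 7581
Band 4: 20182 × 0.97 = 19577
Band 5: 14162 × 0.951 + 11382 × 0.381 = 13468 + 4337 = 17805
End of period: [12459, 7891, 7581, 19577, 17805]
— Period 3 —
Births: 7581 × 0.477 = 3616 ; 19577 × 0.2 = 3915 → total 7531
Band 2: 12459 × 0.948 = 11811
Band 3: 7891 × 0.952 = 7512
Band 4: 7581 × 0.97 = 7354
Band 5: 19577 × 0.951 + 17805 × 0.381 = 18618 + 6784 = 25402
End of period: [7531, 11811, 7512, 7354, 25402]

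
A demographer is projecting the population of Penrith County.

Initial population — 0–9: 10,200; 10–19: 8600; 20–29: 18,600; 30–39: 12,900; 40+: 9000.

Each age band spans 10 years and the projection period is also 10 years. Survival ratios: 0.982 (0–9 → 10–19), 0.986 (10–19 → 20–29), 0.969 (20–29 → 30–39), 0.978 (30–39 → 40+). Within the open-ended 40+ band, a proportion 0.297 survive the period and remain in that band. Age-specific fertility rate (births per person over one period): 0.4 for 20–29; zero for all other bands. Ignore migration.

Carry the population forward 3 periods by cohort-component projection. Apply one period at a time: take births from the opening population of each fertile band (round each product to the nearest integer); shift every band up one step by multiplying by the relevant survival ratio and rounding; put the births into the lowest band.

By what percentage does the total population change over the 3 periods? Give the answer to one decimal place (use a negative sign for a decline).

Numbering the groups 1..5 from youngest to oldest:
— Period 1 —
Births: 18600 × 0.4 = 7440
Group 2: 10200 × 0.982 = 10016
Group 3: 8600 × 0.986 = 8480
Group 4: 18600 × 0.969 = 18023
Group 5: 12900 × 0.978 + 9000 × 0.297 = 12616 + 2673 = 15289
Population now: 0–9=7440, 10–19=10016, 20–29=8480, 30–39=18023, 40+=15289
— Period 2 —
Births: 8480 × 0.4 = 3392
Group 2: 7440 × 0.982 = 7306
Group 3: 10016 × 0.986 = 9876
Group 4: 8480 × 0.969 = 8217
Group 5: 18023 × 0.978 + 15289 × 0.297 = 17626 + 4541 = 22167
Population now: 0–9=3392, 10–19=7306, 20–29=9876, 30–39=8217, 40+=22167
— Period 3 —
Births: 9876 × 0.4 = 3950
Group 2: 3392 × 0.982 = 3331
Group 3: 7306 × 0.986 = 7204
Group 4: 9876 × 0.969 = 9570
Group 5: 8217 × 0.978 + 22167 × 0.297 = 8036 + 6584 = 14620
Population now: 0–9=3950, 10–19=3331, 20–29=7204, 30–39=9570, 40+=14620
Total: 59300 → 38675; change = -20625; percentage change = -34.8%

-34.8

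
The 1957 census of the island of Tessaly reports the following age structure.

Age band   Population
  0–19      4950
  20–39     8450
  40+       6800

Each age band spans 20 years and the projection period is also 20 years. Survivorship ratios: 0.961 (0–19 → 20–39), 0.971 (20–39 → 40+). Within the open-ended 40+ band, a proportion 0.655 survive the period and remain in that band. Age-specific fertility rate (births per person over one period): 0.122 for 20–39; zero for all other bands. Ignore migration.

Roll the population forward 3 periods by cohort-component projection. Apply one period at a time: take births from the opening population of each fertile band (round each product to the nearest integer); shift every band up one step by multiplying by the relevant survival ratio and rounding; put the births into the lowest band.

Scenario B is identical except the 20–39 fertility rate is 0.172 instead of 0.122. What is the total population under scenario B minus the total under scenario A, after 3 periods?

[period 1]
Births: 8450 × 0.122 = 1031
20–39: 4950 × 0.961 = 4757
40+: 8450 × 0.971 + 6800 × 0.655 = 8205 + 4454 = 12659
End of period: [1031, 4757, 12659]
[period 2]
Births: 4757 × 0.122 = 580
20–39: 1031 × 0.961 = 991
40+: 4757 × 0.971 + 12659 × 0.655 = 4619 + 8292 = 12911
End of period: [580, 991, 12911]
[period 3]
Births: 991 × 0.122 = 121
20–39: 580 × 0.961 = 557
40+: 991 × 0.971 + 12911 × 0.655 = 962 + 8457 = 9419
End of period: [121, 557, 9419]
Scenario A total after 3 periods: 10097
Scenario B projection —
[period 1]
Births: 8450 × 0.172 = 1453
20–39: 4950 × 0.961 = 4757
40+: 8450 × 0.971 + 6800 × 0.655 = 8205 + 4454 = 12659
End of period: [1453, 4757, 12659]
[period 2]
Births: 4757 × 0.172 = 818
20–39: 1453 × 0.961 = 1396
40+: 4757 × 0.971 + 12659 × 0.655 = 4619 + 8292 = 12911
End of period: [818, 1396, 12911]
[period 3]
Births: 1396 × 0.172 = 240
20–39: 818 × 0.961 = 786
40+: 1396 × 0.971 + 12911 × 0.655 = 1356 + 8457 = 9813
End of period: [240, 786, 9813]
Scenario B total after 3 periods: 10839
Difference B − A = 10839 − 10097 = 742

742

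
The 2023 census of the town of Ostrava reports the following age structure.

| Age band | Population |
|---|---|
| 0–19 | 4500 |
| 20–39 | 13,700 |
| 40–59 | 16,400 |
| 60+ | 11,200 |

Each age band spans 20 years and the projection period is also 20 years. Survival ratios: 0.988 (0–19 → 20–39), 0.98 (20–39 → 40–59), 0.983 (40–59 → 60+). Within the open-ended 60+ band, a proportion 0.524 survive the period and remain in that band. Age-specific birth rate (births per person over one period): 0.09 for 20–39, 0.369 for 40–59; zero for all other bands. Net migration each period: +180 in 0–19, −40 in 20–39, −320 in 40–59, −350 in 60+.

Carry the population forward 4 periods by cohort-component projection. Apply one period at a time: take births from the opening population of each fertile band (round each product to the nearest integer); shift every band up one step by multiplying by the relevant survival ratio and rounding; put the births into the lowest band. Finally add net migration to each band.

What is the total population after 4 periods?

Call the groups 1 to 4, youngest first.
[period 1]
Births: 13700 × 0.09 = 1233, 16400 × 0.369 = 6052 ⇒ total 7285
Group 2: 4500 × 0.988 = 4446
Group 3: 13700 × 0.98 = 13426
Group 4: 16400 × 0.983 + 11200 × 0.524 = 16121 + 5869 = 21990
Net migration: Group 1 + 180 → 7465; Group 2 − 40 → 4406; Group 3 − 320 → 13106; Group 4 − 350 → 21640
Giving 7465 / 4406 / 13106 / 21640.
[period 2]
Births: 4406 × 0.09 = 397, 13106 × 0.369 = 4836 ⇒ total 5233
Group 2: 7465 × 0.988 = 7375
Group 3: 4406 × 0.98 = 4318
Group 4: 13106 × 0.983 + 21640 × 0.524 = 12883 + 11339 = 24222
Net migration: Group 1 + 180 → 5413; Group 2 − 40 → 7335; Group 3 − 320 → 3998; Group 4 − 350 → 23872
Giving 5413 / 7335 / 3998 / 23872.
[period 3]
Births: 7335 × 0.09 = 660, 3998 × 0.369 = 1475 ⇒ total 2135
Group 2: 5413 × 0.988 = 5348
Group 3: 7335 × 0.98 = 7188
Group 4: 3998 × 0.983 + 23872 × 0.524 = 3930 + 12509 = 16439
Net migration: Group 1 + 180 → 2315; Group 2 − 40 → 5308; Group 3 − 320 → 6868; Group 4 − 350 → 16089
Giving 2315 / 5308 / 6868 / 16089.
[period 4]
Births: 5308 × 0.09 = 478, 6868 × 0.369 = 2534 ⇒ total 3012
Group 2: 2315 × 0.988 = 2287
Group 3: 5308 × 0.98 = 5202
Group 4: 6868 × 0.983 + 16089 × 0.524 = 6751 + 8431 = 15182
Net migration: Group 1 + 180 → 3192; Group 2 − 40 → 2247; Group 3 − 320 → 4882; Group 4 − 350 → 14832
Giving 3192 / 2247 / 4882 / 14832.
Total after period 4: 3192 + 2247 + 4882 + 14832 = 25153

25153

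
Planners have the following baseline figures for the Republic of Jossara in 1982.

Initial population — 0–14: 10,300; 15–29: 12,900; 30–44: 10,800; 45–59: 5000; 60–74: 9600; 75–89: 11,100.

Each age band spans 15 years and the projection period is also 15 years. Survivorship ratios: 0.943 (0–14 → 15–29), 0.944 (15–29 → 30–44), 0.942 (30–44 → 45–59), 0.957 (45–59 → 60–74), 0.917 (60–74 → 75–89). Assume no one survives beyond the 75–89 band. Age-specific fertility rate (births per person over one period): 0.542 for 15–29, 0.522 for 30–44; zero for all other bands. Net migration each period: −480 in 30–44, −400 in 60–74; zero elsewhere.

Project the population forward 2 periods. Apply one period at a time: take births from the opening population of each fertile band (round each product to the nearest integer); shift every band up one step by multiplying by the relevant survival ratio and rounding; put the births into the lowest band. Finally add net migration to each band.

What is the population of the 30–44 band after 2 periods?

Numbering the groups 1..6 from youngest to oldest:
— Period 1 —
Births: 12900 × 0.542 = 6992  |  10800 × 0.522 = 5638 ⇒ total 12630
Group 2: 10300 × 0.943 = 9713
Group 3: 12900 × 0.944 = 12178
Group 4: 10800 × 0.942 = 10174
Group 5: 5000 × 0.957 = 4785
Group 6: 9600 × 0.917 = 8803
Net migration: Group 3 − 480 → 11698; Group 5 − 400 → 4385
→ [12630, 9713, 11698, 10174, 4385, 8803]
— Period 2 —
Births: 9713 × 0.542 = 5264  |  11698 × 0.522 = 6106 ⇒ total 11370
Group 2: 12630 × 0.943 = 11910
Group 3: 9713 × 0.944 = 9169
Group 4: 11698 × 0.942 = 11020
Group 5: 10174 × 0.957 = 9737
Group 6: 4385 × 0.917 = 4021
Net migration: Group 3 − 480 → 8689; Group 5 − 400 → 9337
→ [11370, 11910, 8689, 11020, 9337, 4021]

8689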